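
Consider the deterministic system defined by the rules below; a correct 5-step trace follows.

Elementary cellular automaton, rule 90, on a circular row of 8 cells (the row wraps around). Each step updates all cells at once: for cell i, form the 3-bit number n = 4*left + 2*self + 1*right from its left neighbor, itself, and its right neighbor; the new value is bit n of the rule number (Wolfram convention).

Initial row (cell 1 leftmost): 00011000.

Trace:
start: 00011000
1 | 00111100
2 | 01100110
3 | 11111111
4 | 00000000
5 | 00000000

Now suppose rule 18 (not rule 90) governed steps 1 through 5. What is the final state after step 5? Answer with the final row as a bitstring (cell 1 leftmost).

10100101

(re-executing steps 1..5 under rule 18; state before step 1: 00011000)
1 | 00100100
2 | 01011010
3 | 10000001
4 | 01000010
5 | 10100101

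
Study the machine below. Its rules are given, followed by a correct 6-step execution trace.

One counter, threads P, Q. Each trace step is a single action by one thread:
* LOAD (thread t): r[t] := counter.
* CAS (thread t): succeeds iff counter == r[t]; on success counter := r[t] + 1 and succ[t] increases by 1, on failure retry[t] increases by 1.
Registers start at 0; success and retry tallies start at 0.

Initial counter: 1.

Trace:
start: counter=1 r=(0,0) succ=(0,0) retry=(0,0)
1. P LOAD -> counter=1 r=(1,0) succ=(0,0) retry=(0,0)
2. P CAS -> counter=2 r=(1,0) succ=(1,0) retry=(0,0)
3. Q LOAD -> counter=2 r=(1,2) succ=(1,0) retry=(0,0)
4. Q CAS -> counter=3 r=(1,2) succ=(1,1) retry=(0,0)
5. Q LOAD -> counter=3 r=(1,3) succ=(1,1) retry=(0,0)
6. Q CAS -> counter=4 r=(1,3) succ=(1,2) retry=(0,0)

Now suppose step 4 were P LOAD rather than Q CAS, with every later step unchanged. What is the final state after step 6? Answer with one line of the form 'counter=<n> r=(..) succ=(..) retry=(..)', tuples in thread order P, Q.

(re-executing from step 4 with the substitution; state before step 4: counter=2 r=(1,2) succ=(1,0) retry=(0,0))
4. P LOAD -> counter=2 r=(2,2) succ=(1,0) retry=(0,0)
5. Q LOAD -> counter=2 r=(2,2) succ=(1,0) retry=(0,0)
6. Q CAS -> counter=3 r=(2,2) succ=(1,1) retry=(0,0)

counter=3 r=(2,2) succ=(1,1) retry=(0,0)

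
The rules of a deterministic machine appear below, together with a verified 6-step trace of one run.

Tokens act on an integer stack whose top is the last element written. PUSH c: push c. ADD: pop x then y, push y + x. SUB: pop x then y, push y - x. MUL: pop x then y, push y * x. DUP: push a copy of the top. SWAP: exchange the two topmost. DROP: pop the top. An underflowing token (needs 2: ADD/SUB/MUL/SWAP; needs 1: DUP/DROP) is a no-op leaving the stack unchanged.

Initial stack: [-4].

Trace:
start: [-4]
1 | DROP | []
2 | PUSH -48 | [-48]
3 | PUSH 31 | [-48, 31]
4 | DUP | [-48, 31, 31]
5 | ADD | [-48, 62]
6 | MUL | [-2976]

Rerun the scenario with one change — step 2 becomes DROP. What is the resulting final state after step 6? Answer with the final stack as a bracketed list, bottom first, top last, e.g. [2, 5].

[62]

(re-executing from step 2 with the substitution; state before step 2: [])
2 | DROP | []
3 | PUSH 31 | [31]
4 | DUP | [31, 31]
5 | ADD | [62]
6 | MUL | [62]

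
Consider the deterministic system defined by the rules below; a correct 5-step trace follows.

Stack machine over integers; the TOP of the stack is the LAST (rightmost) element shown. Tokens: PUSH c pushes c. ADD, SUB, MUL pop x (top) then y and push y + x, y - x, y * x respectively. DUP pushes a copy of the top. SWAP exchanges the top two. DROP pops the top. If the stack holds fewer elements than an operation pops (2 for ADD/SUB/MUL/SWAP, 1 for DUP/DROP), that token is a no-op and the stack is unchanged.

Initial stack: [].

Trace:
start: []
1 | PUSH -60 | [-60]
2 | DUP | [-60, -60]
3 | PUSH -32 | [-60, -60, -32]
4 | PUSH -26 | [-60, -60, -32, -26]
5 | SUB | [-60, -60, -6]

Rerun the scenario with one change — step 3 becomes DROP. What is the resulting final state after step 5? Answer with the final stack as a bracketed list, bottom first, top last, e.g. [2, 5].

(re-executing from step 3 with the substitution; state before step 3: [-60, -60])
3 | DROP | [-60]
4 | PUSH -26 | [-60, -26]
5 | SUB | [-34]

[-34]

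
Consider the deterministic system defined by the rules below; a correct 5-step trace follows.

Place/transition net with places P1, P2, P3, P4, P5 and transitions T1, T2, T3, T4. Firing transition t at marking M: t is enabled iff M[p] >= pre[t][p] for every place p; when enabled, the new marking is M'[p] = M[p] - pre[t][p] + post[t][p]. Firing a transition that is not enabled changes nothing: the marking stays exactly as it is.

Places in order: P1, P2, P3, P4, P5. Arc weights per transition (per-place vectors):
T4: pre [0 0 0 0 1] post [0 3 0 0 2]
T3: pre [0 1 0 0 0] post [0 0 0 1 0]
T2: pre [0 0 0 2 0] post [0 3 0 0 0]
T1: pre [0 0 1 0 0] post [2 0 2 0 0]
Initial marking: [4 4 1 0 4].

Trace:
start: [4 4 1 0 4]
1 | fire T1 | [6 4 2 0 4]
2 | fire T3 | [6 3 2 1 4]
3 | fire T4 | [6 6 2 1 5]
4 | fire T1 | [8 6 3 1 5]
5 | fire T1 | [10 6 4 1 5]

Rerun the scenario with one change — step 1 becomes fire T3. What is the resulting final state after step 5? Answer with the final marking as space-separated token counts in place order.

(re-executing from step 1 with the substitution; state before step 1: [4 4 1 0 4])
1 | fire T3 | [4 3 1 1 4]
2 | fire T3 | [4 2 1 2 4]
3 | fire T4 | [4 5 1 2 5]
4 | fire T1 | [6 5 2 2 5]
5 | fire T1 | [8 5 3 2 5]

8 5 3 2 5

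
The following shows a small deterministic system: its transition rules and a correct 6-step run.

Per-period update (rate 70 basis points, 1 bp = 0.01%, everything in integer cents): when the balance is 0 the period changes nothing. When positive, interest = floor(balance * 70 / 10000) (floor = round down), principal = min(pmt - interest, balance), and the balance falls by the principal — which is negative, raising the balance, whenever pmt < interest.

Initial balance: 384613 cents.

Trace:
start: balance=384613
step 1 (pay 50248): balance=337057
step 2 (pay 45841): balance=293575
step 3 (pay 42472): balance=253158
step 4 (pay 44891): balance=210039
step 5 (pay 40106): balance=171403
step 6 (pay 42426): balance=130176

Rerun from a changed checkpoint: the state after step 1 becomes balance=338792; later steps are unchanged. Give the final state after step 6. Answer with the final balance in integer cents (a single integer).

state after step 1 := balance=338792
step 2 (pay 45841): balance=295322
step 3 (pay 42472): balance=254917
step 4 (pay 44891): balance=211810
step 5 (pay 40106): balance=173186
step 6 (pay 42426): balance=131972

131972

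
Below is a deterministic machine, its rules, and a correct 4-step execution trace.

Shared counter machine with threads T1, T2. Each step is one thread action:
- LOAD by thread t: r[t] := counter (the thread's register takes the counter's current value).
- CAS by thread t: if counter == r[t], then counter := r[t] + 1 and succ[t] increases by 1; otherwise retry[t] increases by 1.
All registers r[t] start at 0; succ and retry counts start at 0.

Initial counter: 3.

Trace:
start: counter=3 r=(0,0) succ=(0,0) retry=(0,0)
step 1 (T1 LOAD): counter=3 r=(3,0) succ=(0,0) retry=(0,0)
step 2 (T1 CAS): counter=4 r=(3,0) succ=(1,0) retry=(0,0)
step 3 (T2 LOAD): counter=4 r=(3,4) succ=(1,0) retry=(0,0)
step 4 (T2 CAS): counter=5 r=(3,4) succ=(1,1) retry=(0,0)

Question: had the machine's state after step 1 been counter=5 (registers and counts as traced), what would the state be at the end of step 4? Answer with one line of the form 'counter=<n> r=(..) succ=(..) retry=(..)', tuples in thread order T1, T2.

state after step 1 := counter=5 r=(3,0) succ=(0,0) retry=(0,0)
step 2 (T1 CAS): counter=5 r=(3,0) succ=(0,0) retry=(1,0)
step 3 (T2 LOAD): counter=5 r=(3,5) succ=(0,0) retry=(1,0)
step 4 (T2 CAS): counter=6 r=(3,5) succ=(0,1) retry=(1,0)

counter=6 r=(3,5) succ=(0,1) retry=(1,0)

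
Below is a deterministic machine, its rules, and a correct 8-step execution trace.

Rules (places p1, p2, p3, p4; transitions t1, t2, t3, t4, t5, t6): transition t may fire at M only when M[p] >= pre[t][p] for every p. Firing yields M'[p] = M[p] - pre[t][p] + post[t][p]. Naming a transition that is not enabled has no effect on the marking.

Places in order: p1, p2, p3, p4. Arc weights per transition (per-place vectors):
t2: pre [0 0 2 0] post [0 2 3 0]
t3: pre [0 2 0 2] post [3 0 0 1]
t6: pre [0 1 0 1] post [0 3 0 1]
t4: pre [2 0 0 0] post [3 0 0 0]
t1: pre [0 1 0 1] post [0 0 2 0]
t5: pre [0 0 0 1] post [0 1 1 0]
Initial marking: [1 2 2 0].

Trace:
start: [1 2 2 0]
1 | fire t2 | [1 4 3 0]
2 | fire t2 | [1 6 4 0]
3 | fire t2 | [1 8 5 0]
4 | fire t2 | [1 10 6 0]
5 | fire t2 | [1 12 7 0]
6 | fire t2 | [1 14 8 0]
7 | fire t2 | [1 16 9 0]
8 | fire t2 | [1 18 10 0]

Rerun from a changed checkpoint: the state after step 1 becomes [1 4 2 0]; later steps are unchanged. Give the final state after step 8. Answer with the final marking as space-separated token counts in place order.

state after step 1 := [1 4 2 0]
2 | fire t2 | [1 6 3 0]
3 | fire t2 | [1 8 4 0]
4 | fire t2 | [1 10 5 0]
5 | fire t2 | [1 12 6 0]
6 | fire t2 | [1 14 7 0]
7 | fire t2 | [1 16 8 0]
8 | fire t2 | [1 18 9 0]

1 18 9 0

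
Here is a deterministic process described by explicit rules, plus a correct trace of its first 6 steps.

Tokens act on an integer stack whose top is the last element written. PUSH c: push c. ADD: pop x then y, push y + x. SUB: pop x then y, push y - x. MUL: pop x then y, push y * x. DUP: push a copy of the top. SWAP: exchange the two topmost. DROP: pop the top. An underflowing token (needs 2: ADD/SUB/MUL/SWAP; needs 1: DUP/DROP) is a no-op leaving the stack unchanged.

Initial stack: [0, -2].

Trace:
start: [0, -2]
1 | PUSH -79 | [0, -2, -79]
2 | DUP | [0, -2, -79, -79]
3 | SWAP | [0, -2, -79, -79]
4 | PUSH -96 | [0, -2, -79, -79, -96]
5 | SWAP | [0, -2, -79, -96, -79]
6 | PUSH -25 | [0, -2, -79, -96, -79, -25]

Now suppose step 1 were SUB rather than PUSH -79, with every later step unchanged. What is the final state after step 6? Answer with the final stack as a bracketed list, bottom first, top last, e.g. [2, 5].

[2, -96, 2, -25]

(re-executing from step 1 with the substitution; state before step 1: [0, -2])
1 | SUB | [2]
2 | DUP | [2, 2]
3 | SWAP | [2, 2]
4 | PUSH -96 | [2, 2, -96]
5 | SWAP | [2, -96, 2]
6 | PUSH -25 | [2, -96, 2, -25]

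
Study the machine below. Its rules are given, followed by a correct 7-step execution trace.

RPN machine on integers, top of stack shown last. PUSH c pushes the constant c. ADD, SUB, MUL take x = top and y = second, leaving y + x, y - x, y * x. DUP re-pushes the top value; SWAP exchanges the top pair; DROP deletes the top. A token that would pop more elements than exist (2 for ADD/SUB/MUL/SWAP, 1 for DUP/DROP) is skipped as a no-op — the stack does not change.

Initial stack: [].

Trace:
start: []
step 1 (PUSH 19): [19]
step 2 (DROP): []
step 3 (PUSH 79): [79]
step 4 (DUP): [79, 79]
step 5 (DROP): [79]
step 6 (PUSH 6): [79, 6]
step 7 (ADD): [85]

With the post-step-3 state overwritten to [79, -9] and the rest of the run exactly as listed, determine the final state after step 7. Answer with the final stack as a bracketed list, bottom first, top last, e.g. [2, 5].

state after step 3 := [79, -9]
step 4 (DUP): [79, -9, -9]
step 5 (DROP): [79, -9]
step 6 (PUSH 6): [79, -9, 6]
step 7 (ADD): [79, -3]

[79, -3]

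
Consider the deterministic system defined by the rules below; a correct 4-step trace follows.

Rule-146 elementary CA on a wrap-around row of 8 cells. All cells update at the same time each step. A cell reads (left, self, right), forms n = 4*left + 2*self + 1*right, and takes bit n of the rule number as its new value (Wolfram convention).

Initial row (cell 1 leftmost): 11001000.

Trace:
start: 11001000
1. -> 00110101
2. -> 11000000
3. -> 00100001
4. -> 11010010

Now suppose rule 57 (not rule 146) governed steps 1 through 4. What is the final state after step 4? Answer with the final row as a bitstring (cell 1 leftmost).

(re-executing steps 1..4 under rule 57; state before step 1: 11001000)
1. -> 10100110
2. -> 01010101
3. -> 10101010
4. -> 01010101

01010101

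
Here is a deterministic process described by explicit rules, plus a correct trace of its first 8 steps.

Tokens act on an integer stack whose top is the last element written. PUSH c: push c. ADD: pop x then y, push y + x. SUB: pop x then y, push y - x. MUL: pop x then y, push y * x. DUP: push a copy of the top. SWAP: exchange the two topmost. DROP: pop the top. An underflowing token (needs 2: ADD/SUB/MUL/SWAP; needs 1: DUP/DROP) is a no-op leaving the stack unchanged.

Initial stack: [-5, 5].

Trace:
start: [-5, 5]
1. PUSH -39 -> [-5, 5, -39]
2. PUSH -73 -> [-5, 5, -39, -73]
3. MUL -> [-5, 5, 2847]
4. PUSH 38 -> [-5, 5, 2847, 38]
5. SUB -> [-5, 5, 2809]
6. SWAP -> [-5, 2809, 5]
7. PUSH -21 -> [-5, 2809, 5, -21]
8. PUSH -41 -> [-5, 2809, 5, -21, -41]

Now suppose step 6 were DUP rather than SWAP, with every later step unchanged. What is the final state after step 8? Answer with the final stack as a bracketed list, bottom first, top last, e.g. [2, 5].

[-5, 5, 2809, 2809, -21, -41]

(re-executing from step 6 with the substitution; state before step 6: [-5, 5, 2809])
6. DUP -> [-5, 5, 2809, 2809]
7. PUSH -21 -> [-5, 5, 2809, 2809, -21]
8. PUSH -41 -> [-5, 5, 2809, 2809, -21, -41]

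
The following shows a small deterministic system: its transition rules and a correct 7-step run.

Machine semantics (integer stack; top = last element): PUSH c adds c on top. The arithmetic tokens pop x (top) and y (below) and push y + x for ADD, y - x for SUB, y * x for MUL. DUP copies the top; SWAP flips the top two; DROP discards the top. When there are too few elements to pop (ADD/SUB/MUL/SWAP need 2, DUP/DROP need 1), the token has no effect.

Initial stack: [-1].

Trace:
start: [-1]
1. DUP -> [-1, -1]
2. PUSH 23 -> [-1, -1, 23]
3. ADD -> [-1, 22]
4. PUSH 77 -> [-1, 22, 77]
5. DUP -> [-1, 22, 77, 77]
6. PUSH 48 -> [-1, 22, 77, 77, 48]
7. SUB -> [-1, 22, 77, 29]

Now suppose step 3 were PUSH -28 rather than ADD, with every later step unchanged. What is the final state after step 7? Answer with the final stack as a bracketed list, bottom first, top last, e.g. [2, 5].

[-1, -1, 23, -28, 77, 29]

(re-executing from step 3 with the substitution; state before step 3: [-1, -1, 23])
3. PUSH -28 -> [-1, -1, 23, -28]
4. PUSH 77 -> [-1, -1, 23, -28, 77]
5. DUP -> [-1, -1, 23, -28, 77, 77]
6. PUSH 48 -> [-1, -1, 23, -28, 77, 77, 48]
7. SUB -> [-1, -1, 23, -28, 77, 29]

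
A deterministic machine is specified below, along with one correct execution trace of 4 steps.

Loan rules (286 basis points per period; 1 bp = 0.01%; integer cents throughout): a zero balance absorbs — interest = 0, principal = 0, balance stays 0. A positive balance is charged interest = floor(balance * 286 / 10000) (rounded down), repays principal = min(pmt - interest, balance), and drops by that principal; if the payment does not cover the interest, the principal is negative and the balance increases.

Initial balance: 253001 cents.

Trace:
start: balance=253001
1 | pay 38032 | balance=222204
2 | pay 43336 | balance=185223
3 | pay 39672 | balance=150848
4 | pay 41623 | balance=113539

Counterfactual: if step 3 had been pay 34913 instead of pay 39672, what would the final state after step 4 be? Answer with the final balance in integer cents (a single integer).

118434

(re-executing from step 3 with the substitution; state before step 3: balance=185223)
3 | pay 34913 | balance=155607
4 | pay 41623 | balance=118434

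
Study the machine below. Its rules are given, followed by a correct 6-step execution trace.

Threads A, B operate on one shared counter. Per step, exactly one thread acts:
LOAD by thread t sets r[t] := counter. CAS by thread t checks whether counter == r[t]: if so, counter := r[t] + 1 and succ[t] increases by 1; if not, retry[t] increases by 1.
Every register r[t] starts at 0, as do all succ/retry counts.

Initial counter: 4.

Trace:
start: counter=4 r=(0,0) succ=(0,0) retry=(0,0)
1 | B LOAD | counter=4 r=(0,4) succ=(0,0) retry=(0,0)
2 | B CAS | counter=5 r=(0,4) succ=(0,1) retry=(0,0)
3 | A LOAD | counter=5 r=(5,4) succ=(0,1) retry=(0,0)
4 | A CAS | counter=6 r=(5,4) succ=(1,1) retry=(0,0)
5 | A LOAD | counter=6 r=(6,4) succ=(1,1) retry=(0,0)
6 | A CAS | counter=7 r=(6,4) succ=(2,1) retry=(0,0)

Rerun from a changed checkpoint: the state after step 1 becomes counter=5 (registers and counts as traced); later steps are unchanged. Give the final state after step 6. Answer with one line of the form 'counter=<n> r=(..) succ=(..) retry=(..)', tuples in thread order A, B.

counter=7 r=(6,4) succ=(2,0) retry=(0,1)

state after step 1 := counter=5 r=(0,4) succ=(0,0) retry=(0,0)
2 | B CAS | counter=5 r=(0,4) succ=(0,0) retry=(0,1)
3 | A LOAD | counter=5 r=(5,4) succ=(0,0) retry=(0,1)
4 | A CAS | counter=6 r=(5,4) succ=(1,0) retry=(0,1)
5 | A LOAD | counter=6 r=(6,4) succ=(1,0) retry=(0,1)
6 | A CAS | counter=7 r=(6,4) succ=(2,0) retry=(0,1)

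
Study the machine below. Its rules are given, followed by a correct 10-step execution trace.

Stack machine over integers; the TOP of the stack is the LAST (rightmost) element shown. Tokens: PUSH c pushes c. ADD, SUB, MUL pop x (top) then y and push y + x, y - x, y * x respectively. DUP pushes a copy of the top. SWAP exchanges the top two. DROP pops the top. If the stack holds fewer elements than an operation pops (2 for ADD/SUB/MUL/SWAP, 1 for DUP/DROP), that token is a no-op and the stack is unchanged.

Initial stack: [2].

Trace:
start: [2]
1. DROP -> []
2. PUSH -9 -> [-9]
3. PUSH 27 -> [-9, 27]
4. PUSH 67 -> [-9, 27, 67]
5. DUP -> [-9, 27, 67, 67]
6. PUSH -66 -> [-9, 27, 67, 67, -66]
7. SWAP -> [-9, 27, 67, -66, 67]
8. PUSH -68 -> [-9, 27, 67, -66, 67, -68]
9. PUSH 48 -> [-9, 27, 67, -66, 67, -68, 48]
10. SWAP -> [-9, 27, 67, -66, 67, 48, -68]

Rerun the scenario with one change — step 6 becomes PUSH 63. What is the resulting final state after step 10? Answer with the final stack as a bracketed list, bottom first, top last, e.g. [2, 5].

(re-executing from step 6 with the substitution; state before step 6: [-9, 27, 67, 67])
6. PUSH 63 -> [-9, 27, 67, 67, 63]
7. SWAP -> [-9, 27, 67, 63, 67]
8. PUSH -68 -> [-9, 27, 67, 63, 67, -68]
9. PUSH 48 -> [-9, 27, 67, 63, 67, -68, 48]
10. SWAP -> [-9, 27, 67, 63, 67, 48, -68]

[-9, 27, 67, 63, 67, 48, -68]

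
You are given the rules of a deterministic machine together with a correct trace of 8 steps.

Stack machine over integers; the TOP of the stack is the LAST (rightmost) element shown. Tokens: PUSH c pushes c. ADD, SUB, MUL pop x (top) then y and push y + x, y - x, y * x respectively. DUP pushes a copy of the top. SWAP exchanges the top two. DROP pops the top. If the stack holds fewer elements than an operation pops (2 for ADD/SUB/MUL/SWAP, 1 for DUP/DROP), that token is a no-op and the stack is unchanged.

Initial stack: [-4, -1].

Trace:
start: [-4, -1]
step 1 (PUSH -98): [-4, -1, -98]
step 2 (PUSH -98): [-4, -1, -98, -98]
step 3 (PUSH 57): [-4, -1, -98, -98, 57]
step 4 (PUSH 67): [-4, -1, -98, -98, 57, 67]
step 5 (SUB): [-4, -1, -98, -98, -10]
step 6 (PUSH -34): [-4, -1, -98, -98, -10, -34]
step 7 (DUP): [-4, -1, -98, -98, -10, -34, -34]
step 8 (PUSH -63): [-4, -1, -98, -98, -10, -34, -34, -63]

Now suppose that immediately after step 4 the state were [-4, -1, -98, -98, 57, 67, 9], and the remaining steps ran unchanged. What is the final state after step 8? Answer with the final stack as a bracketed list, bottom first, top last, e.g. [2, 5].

state after step 4 := [-4, -1, -98, -98, 57, 67, 9]
step 5 (SUB): [-4, -1, -98, -98, 57, 58]
step 6 (PUSH -34): [-4, -1, -98, -98, 57, 58, -34]
step 7 (DUP): [-4, -1, -98, -98, 57, 58, -34, -34]
step 8 (PUSH -63): [-4, -1, -98, -98, 57, 58, -34, -34, -63]

[-4, -1, -98, -98, 57, 58, -34, -34, -63]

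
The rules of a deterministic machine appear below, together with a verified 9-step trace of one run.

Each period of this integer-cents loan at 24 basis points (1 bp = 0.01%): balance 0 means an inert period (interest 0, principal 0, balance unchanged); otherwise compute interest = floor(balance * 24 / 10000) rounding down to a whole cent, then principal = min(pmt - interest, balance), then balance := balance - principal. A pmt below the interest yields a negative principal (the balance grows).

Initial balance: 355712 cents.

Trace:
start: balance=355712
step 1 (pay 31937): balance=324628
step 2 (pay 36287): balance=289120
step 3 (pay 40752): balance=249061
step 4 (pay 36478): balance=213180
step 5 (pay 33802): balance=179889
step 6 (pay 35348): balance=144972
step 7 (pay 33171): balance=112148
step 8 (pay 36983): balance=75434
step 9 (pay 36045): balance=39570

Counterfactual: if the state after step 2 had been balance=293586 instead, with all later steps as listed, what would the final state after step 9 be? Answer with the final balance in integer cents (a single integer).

44112

state after step 2 := balance=293586
step 3 (pay 40752): balance=253538
step 4 (pay 36478): balance=217668
step 5 (pay 33802): balance=184388
step 6 (pay 35348): balance=149482
step 7 (pay 33171): balance=116669
step 8 (pay 36983): balance=79966
step 9 (pay 36045): balance=44112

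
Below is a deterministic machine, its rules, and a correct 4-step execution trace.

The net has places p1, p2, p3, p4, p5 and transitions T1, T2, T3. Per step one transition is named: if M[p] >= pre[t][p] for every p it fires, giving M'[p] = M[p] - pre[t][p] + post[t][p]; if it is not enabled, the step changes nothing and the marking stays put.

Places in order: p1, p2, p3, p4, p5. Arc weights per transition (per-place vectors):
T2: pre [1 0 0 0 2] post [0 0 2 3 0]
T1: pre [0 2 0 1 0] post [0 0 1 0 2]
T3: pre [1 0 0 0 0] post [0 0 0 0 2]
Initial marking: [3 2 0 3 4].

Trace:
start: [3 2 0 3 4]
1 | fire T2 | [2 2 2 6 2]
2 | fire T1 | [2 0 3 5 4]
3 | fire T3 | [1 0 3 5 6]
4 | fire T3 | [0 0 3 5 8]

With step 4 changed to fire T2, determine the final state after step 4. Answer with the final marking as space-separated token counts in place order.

0 0 5 8 4

(re-executing from step 4 with the substitution; state before step 4: [1 0 3 5 6])
4 | fire T2 | [0 0 5 8 4]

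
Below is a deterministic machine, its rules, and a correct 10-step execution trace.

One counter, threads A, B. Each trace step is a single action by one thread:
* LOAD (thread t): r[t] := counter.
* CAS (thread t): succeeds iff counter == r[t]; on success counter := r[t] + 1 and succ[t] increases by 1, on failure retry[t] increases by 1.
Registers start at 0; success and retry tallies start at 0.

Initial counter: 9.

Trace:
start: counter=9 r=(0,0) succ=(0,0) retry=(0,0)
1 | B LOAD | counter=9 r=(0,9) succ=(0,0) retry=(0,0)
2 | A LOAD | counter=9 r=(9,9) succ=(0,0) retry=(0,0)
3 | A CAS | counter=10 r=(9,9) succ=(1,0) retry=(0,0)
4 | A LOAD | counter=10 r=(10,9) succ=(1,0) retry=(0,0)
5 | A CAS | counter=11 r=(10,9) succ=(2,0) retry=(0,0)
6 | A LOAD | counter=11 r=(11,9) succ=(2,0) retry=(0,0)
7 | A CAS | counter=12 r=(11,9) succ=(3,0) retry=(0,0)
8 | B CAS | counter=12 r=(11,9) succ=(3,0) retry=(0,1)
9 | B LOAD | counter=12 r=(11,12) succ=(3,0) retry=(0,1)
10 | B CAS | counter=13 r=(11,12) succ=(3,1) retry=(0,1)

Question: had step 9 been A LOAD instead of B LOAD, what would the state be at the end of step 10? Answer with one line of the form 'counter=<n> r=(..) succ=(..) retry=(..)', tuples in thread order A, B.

(re-executing from step 9 with the substitution; state before step 9: counter=12 r=(11,9) succ=(3,0) retry=(0,1))
9 | A LOAD | counter=12 r=(12,9) succ=(3,0) retry=(0,1)
10 | B CAS | counter=12 r=(12,9) succ=(3,0) retry=(0,2)

counter=12 r=(12,9) succ=(3,0) retry=(0,2)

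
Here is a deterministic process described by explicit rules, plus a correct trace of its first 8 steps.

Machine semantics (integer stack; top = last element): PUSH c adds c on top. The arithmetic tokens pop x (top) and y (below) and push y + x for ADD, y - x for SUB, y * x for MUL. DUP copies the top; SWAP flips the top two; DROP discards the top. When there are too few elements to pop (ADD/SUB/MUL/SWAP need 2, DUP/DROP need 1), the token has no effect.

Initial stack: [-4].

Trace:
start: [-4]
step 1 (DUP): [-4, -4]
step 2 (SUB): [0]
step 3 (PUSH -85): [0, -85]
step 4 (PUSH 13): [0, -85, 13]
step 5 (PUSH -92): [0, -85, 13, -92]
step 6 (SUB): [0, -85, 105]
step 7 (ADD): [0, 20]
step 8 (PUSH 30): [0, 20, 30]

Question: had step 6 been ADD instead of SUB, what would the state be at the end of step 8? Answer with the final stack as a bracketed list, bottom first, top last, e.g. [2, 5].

(re-executing from step 6 with the substitution; state before step 6: [0, -85, 13, -92])
step 6 (ADD): [0, -85, -79]
step 7 (ADD): [0, -164]
step 8 (PUSH 30): [0, -164, 30]

[0, -164, 30]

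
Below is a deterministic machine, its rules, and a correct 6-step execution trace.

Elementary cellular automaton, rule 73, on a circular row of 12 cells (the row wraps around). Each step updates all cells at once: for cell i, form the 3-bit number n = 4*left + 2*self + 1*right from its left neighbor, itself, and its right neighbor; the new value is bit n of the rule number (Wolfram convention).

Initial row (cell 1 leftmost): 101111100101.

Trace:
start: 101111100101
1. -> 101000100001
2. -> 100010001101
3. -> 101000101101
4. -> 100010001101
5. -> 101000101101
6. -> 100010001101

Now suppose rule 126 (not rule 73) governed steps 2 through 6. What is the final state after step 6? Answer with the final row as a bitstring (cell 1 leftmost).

(re-executing steps 2..6 under rule 126; state before step 2: 101000100001)
2. -> 111101110011
3. -> 000111011110
4. -> 001101110011
5. -> 111111011111
6. -> 000001110000

000001110000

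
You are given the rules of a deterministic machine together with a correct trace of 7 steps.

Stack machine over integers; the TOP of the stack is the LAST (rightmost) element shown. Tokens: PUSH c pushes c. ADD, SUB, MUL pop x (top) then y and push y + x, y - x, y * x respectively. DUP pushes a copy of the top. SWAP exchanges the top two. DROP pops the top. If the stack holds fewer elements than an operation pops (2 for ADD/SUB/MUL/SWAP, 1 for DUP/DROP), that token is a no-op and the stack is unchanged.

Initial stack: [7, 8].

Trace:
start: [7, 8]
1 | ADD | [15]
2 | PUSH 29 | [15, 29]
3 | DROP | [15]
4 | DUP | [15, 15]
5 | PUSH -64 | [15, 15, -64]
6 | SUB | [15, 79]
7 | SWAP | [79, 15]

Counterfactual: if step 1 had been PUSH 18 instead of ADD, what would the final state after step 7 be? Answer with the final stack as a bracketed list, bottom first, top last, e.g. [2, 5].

(re-executing from step 1 with the substitution; state before step 1: [7, 8])
1 | PUSH 18 | [7, 8, 18]
2 | PUSH 29 | [7, 8, 18, 29]
3 | DROP | [7, 8, 18]
4 | DUP | [7, 8, 18, 18]
5 | PUSH -64 | [7, 8, 18, 18, -64]
6 | SUB | [7, 8, 18, 82]
7 | SWAP | [7, 8, 82, 18]

[7, 8, 82, 18]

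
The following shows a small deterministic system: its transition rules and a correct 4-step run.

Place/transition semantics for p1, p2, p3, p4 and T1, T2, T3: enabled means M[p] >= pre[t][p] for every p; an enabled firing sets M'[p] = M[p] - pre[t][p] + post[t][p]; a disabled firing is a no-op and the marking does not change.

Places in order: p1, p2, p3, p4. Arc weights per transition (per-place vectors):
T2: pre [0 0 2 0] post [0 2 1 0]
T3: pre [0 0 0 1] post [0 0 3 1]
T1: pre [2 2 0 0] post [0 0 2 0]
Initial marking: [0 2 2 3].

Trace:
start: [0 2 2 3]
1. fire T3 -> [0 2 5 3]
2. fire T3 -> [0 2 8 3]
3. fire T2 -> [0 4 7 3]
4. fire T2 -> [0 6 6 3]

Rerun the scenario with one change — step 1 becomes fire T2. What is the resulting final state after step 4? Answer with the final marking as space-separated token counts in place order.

(re-executing from step 1 with the substitution; state before step 1: [0 2 2 3])
1. fire T2 -> [0 4 1 3]
2. fire T3 -> [0 4 4 3]
3. fire T2 -> [0 6 3 3]
4. fire T2 -> [0 8 2 3]

0 8 2 3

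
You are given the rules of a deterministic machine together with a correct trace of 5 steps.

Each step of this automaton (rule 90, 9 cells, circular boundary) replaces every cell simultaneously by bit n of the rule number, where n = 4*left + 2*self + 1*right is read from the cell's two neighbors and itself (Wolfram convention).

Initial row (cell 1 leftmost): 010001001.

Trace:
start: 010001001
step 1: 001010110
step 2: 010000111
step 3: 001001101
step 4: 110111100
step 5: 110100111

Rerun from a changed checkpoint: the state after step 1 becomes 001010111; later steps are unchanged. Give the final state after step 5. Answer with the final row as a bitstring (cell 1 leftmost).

state after step 1 := 001010111
step 2: 110000101
step 3: 011001001
step 4: 011110110
step 5: 110010111

110010111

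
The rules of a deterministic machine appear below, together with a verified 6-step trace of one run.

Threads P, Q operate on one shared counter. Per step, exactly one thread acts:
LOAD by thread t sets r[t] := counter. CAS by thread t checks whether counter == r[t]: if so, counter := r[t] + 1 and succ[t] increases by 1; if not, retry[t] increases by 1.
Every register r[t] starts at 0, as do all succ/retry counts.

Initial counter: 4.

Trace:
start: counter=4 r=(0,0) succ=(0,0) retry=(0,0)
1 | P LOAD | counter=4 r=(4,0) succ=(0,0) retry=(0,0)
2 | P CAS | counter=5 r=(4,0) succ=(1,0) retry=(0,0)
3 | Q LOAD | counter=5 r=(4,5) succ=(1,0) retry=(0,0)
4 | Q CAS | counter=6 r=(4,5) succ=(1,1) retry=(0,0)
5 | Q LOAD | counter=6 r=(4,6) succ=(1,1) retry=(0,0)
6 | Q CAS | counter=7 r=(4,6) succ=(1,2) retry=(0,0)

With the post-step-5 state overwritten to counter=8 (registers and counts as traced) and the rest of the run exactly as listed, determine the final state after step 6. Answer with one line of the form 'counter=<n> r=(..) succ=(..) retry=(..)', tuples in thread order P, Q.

counter=8 r=(4,6) succ=(1,1) retry=(0,1)

state after step 5 := counter=8 r=(4,6) succ=(1,1) retry=(0,0)
6 | Q CAS | counter=8 r=(4,6) succ=(1,1) retry=(0,1)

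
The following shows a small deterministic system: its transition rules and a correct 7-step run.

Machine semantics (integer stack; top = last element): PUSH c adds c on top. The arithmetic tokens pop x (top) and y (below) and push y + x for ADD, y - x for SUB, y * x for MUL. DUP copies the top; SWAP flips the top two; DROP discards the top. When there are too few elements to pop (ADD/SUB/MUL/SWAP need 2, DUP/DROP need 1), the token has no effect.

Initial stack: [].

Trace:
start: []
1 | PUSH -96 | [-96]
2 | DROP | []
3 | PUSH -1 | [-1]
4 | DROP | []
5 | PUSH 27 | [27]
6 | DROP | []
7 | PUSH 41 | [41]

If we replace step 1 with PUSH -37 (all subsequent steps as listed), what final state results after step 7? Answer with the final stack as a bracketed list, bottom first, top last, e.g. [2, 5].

[41]

(re-executing from step 1 with the substitution; state before step 1: [])
1 | PUSH -37 | [-37]
2 | DROP | []
3 | PUSH -1 | [-1]
4 | DROP | []
5 | PUSH 27 | [27]
6 | DROP | []
7 | PUSH 41 | [41]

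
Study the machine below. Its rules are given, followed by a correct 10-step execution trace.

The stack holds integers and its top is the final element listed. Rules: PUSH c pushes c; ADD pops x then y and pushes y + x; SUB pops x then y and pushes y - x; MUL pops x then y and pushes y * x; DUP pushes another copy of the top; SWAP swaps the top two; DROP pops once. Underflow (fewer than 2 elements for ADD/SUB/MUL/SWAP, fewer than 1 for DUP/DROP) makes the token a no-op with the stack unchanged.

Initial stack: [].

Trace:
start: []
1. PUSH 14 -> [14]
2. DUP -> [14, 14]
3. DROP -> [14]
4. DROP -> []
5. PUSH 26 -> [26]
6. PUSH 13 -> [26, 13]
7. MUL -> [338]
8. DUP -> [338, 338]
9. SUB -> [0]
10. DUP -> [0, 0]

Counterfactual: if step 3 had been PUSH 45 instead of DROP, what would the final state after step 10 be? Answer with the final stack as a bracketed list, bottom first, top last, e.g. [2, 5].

(re-executing from step 3 with the substitution; state before step 3: [14, 14])
3. PUSH 45 -> [14, 14, 45]
4. DROP -> [14, 14]
5. PUSH 26 -> [14, 14, 26]
6. PUSH 13 -> [14, 14, 26, 13]
7. MUL -> [14, 14, 338]
8. DUP -> [14, 14, 338, 338]
9. SUB -> [14, 14, 0]
10. DUP -> [14, 14, 0, 0]

[14, 14, 0, 0]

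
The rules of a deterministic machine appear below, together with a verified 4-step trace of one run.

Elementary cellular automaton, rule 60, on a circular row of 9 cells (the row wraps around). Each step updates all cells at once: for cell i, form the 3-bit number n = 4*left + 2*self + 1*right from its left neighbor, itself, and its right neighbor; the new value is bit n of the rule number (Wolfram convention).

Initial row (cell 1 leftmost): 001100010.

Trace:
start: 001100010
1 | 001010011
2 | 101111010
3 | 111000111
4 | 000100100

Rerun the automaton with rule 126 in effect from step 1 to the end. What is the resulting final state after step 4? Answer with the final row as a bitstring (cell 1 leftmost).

(re-executing steps 1..4 under rule 126; state before step 1: 001100010)
1 | 011110111
2 | 110011101
3 | 011110111
4 | 110011101

110011101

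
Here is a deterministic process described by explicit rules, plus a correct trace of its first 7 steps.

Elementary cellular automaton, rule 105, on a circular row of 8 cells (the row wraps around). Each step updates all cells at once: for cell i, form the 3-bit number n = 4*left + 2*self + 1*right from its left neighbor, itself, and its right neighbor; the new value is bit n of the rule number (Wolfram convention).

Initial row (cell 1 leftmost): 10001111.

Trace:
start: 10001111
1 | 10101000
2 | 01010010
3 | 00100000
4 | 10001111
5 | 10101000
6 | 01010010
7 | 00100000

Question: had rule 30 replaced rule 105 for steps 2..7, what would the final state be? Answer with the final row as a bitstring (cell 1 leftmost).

(re-executing steps 2..7 under rule 30; state before step 2: 10101000)
2 | 10101101
3 | 00101001
4 | 11101111
5 | 00001000
6 | 00011100
7 | 00110010

00110010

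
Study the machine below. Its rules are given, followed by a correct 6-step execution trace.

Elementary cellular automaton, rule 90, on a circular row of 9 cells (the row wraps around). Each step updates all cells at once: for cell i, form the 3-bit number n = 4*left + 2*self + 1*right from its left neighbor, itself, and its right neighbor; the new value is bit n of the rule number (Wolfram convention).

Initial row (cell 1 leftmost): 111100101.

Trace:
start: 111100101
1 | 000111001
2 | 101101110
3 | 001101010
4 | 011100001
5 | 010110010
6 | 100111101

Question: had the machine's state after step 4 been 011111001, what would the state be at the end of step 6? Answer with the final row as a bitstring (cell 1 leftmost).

101011011

state after step 4 := 011111001
5 | 010001110
6 | 101011011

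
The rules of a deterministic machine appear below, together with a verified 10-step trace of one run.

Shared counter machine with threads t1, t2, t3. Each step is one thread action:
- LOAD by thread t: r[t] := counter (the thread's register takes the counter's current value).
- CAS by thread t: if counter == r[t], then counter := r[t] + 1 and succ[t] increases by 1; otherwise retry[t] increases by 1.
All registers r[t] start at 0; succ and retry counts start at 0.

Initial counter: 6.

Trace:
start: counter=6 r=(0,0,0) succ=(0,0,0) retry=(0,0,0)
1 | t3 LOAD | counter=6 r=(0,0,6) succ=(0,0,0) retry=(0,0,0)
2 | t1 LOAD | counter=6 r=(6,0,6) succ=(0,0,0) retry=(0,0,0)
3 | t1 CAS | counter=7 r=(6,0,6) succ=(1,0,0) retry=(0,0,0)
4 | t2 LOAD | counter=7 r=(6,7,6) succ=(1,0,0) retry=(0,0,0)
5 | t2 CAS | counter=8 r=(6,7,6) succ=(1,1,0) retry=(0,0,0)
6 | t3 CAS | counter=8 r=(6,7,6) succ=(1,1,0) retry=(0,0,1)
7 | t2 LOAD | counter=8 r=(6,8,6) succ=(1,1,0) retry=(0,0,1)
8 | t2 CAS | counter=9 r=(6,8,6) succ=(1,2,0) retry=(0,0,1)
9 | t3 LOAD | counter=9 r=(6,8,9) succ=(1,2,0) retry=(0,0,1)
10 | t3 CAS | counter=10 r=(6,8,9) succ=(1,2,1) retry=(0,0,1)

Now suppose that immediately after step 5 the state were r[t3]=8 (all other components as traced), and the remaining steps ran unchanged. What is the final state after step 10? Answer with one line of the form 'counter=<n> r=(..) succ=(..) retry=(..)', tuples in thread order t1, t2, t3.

counter=11 r=(6,9,10) succ=(1,2,2) retry=(0,0,0)

state after step 5 := counter=8 r=(6,7,8) succ=(1,1,0) retry=(0,0,0)
6 | t3 CAS | counter=9 r=(6,7,8) succ=(1,1,1) retry=(0,0,0)
7 | t2 LOAD | counter=9 r=(6,9,8) succ=(1,1,1) retry=(0,0,0)
8 | t2 CAS | counter=10 r=(6,9,8) succ=(1,2,1) retry=(0,0,0)
9 | t3 LOAD | counter=10 r=(6,9,10) succ=(1,2,1) retry=(0,0,0)
10 | t3 CAS | counter=11 r=(6,9,10) succ=(1,2,2) retry=(0,0,0)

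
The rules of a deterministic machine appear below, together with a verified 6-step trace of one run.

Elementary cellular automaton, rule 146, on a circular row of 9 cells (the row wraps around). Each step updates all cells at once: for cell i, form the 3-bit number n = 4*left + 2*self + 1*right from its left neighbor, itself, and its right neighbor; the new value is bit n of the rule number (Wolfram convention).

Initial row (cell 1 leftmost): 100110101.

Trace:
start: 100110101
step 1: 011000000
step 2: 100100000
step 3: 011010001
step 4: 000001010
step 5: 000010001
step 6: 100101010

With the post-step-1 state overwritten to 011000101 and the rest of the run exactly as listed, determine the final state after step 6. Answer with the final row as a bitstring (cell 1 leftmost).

state after step 1 := 011000101
step 2: 000101000
step 3: 001000100
step 4: 010101010
step 5: 100000001
step 6: 010000010

010000010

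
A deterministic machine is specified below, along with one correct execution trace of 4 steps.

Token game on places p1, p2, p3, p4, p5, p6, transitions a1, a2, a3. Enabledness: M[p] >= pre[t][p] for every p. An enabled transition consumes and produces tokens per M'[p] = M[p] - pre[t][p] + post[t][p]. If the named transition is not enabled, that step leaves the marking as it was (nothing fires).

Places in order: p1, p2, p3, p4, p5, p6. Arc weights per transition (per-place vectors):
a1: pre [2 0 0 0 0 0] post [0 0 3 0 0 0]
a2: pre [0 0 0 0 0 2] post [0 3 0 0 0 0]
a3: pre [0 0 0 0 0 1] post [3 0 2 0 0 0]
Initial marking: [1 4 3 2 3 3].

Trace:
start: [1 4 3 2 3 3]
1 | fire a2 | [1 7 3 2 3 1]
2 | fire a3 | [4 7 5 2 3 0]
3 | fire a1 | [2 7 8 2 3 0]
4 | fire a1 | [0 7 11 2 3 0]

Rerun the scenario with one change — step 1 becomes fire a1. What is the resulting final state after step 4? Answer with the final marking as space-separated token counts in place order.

(re-executing from step 1 with the substitution; state before step 1: [1 4 3 2 3 3])
1 | fire a1 | [1 4 3 2 3 3]
2 | fire a3 | [4 4 5 2 3 2]
3 | fire a1 | [2 4 8 2 3 2]
4 | fire a1 | [0 4 11 2 3 2]

0 4 11 2 3 2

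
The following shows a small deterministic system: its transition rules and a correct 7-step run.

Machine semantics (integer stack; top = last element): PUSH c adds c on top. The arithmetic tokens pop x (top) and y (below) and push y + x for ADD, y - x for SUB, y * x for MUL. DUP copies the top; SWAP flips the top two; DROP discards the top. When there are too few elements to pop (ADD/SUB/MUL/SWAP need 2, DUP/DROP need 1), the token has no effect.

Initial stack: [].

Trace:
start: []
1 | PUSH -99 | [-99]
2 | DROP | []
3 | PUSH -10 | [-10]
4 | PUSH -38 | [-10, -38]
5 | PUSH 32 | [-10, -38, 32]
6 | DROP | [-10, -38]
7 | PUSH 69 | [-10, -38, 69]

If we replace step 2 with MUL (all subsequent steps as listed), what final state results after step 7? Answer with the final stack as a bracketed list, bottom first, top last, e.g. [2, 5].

[-99, -10, -38, 69]

(re-executing from step 2 with the substitution; state before step 2: [-99])
2 | MUL | [-99]
3 | PUSH -10 | [-99, -10]
4 | PUSH -38 | [-99, -10, -38]
5 | PUSH 32 | [-99, -10, -38, 32]
6 | DROP | [-99, -10, -38]
7 | PUSH 69 | [-99, -10, -38, 69]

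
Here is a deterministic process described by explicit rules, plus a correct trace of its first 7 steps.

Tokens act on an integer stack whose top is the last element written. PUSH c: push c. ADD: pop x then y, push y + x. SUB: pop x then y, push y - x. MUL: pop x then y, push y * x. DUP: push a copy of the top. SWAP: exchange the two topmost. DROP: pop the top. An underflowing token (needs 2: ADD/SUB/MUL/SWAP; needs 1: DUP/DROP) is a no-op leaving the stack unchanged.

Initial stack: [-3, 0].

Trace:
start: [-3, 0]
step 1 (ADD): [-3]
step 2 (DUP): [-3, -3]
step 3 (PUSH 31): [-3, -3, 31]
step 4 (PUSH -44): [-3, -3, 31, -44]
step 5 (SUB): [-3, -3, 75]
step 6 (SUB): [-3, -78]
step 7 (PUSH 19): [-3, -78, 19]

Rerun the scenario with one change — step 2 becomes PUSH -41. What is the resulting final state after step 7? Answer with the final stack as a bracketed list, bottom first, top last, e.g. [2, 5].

(re-executing from step 2 with the substitution; state before step 2: [-3])
step 2 (PUSH -41): [-3, -41]
step 3 (PUSH 31): [-3, -41, 31]
step 4 (PUSH -44): [-3, -41, 31, -44]
step 5 (SUB): [-3, -41, 75]
step 6 (SUB): [-3, -116]
step 7 (PUSH 19): [-3, -116, 19]

[-3, -116, 19]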